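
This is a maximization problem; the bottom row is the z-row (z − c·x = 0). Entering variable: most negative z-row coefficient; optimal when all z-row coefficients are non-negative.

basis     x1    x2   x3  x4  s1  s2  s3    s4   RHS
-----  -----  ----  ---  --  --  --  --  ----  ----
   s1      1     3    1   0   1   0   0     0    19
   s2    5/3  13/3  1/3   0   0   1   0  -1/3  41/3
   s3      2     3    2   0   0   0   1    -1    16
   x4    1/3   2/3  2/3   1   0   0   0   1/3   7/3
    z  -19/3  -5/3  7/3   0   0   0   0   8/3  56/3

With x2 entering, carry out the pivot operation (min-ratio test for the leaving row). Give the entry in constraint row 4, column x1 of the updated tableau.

1/13

Ratio test on column x2 — row 1: 19/3 = 19/3; row 2: (41/3)/(13/3) = 41/13; row 3: 16/3 = 16/3; row 4: (7/3)/(2/3) = 7/2. Minimum is 41/13 at row 2 (s2 leaves); pivot element 13/3.
Divide row 2 by 13/3; eliminate column x2 from the other rows.
Row 4 update in column x1: 1/3 − (2/3)·(5/13) = 1/13.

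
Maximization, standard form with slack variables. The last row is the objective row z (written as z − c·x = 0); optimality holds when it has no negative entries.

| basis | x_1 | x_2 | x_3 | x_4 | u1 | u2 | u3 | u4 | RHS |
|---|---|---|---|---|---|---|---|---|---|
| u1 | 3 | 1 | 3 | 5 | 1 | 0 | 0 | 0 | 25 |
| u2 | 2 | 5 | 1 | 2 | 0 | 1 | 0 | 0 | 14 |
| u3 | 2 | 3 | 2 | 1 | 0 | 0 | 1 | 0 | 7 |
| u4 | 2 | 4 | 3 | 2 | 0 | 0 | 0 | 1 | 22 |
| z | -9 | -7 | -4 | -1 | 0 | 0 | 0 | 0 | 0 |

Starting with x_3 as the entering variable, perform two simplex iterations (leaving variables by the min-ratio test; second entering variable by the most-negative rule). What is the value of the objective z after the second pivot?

Ratio test on column x_3 — row 1: 25/3 = 25/3; row 2: 14/1 = 14; row 3: 7/2 = 7/2; row 4: 22/3 = 22/3. Minimum is 7/2 at row 3 (u3 leaves); pivot element 2.
Pivot on row 3; the z-row RHS becomes 0 − (-4)·(7/2) = 14.
Next entering variable (most negative z-row entry -5): x_1.
Ratio test on column x_1 — row 1: entry 0 ≤ 0; row 2: (21/2)/1 = 21/2; row 3: (7/2)/1 = 7/2; row 4: entry -1 ≤ 0. Minimum is 7/2 at row 3 (x_3 leaves); pivot element 1.
After the second pivot the z-row RHS is 14 − (-5)·(7/2) = 63/2.

63/2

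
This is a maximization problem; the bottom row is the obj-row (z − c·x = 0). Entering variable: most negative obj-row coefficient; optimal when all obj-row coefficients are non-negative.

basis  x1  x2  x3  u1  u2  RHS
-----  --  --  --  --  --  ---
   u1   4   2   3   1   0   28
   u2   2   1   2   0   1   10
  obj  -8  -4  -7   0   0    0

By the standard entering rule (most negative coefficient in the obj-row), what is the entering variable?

x1

Negative obj-row entries: x1: -8, x2: -4, x3: -7.
The most negative is -8 in column x1, so x1 enters.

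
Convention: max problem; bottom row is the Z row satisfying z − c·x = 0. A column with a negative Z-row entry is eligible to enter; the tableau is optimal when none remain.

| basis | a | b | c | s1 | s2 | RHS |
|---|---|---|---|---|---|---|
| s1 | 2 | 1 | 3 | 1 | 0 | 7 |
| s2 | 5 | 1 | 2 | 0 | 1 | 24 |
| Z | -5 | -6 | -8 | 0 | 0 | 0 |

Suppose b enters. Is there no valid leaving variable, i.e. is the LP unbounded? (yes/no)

Column b has positive entries in row(s) 1, 2, so the ratio test bounds it — not unbounded.

no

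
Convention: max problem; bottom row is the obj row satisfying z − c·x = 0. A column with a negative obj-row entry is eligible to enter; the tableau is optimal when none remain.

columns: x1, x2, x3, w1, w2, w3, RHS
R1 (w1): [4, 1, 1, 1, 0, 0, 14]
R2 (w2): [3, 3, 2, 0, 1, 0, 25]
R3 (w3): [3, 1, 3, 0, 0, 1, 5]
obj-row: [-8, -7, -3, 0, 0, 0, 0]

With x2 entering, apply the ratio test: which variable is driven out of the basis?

w3

Column x2 entries and ratios — w1: 14/1 = 14; w2: 25/3 = 25/3; w3: 5/1 = 5.
Smallest ratio is 5 in the row of w3, so w3 leaves.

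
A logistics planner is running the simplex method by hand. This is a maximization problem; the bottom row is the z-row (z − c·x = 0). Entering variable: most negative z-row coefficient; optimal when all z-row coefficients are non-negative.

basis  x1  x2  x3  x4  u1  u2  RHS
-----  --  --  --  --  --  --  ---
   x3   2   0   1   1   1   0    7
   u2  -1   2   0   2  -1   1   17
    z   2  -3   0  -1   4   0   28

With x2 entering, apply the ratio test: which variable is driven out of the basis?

u2

Column x2 entries and ratios — x3: 0 ≤ 0, skip; u2: 17/2 = 17/2.
Smallest ratio is 17/2 in the row of u2, so u2 leaves.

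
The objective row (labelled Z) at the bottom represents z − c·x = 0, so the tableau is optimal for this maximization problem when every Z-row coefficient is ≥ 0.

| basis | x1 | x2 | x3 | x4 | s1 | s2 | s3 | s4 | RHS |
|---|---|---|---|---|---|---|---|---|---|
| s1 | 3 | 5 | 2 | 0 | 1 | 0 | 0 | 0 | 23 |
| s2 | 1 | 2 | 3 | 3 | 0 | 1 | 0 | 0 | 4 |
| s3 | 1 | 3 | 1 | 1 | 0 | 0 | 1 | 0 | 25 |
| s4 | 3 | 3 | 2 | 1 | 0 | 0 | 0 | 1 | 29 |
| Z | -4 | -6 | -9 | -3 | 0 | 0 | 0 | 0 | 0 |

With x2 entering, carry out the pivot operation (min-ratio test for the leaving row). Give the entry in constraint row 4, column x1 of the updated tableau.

3/2

Ratio test on column x2 — row 1: 23/5 = 23/5; row 2: 4/2 = 2; row 3: 25/3 = 25/3; row 4: 29/3 = 29/3. Minimum is 2 at row 2 (s2 leaves); pivot element 2.
Divide row 2 by 2; eliminate column x2 from the other rows.
Row 4 update in column x1: 3 − 3·(1/2) = 3/2.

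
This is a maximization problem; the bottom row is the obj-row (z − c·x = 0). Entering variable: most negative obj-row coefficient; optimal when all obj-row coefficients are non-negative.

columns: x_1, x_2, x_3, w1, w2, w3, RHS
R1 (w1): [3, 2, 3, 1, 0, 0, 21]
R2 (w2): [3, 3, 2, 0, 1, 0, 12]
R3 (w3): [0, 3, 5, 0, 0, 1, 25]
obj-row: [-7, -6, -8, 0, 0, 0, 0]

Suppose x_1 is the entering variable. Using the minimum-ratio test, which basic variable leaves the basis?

Column x_1 entries and ratios — w1: 21/3 = 7; w2: 12/3 = 4; w3: 0 ≤ 0, skip.
Smallest ratio is 4 in the row of w2, so w2 leaves.

w2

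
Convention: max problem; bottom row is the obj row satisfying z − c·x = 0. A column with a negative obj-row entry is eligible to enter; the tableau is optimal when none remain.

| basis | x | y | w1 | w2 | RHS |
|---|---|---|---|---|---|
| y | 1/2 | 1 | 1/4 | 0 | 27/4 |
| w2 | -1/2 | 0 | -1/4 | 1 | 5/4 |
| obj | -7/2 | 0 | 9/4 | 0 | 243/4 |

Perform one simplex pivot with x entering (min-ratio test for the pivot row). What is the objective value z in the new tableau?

108

Ratio test on column x — row 1: (27/4)/(1/2) = 27/2; row 2: entry -1/2 ≤ 0. Minimum is 27/2 at row 1 (y leaves); pivot element 1/2.
Pivot on row 1; the obj-row RHS becomes 243/4 − (-7/2)·(27/2) = 108.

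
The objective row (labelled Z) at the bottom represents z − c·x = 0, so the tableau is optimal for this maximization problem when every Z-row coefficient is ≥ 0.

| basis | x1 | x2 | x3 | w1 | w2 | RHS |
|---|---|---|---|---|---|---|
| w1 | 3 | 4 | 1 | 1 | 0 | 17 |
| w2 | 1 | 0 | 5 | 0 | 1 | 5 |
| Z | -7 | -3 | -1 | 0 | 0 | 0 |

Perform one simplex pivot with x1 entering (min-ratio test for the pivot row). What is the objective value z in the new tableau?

35

Ratio test on column x1 — row 1: 17/3 = 17/3; row 2: 5/1 = 5. Minimum is 5 at row 2 (w2 leaves); pivot element 1.
Pivot on row 2; the Z-row RHS becomes 0 − (-7)·5 = 35.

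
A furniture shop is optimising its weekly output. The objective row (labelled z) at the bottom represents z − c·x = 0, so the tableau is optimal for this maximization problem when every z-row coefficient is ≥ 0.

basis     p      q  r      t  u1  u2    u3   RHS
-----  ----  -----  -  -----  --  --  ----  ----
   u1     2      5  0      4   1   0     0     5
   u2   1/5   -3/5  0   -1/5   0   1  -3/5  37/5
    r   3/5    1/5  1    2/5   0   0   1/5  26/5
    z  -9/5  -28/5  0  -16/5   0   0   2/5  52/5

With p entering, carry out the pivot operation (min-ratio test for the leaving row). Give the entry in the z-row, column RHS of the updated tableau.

Ratio test on column p — row 1: 5/2 = 5/2; row 2: (37/5)/(1/5) = 37; row 3: (26/5)/(3/5) = 26/3. Minimum is 5/2 at row 1 (u1 leaves); pivot element 2.
Divide row 1 by 2; eliminate column p from the other rows.
z-row update in column RHS: 52/5 − (-9/5)·(5/2) = 149/10.

149/10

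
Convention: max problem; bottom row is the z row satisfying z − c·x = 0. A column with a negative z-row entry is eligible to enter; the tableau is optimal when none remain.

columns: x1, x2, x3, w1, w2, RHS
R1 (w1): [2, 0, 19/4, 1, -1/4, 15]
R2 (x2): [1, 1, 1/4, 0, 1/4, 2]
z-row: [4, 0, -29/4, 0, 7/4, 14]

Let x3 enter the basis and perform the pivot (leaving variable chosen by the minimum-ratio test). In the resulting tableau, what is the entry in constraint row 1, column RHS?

Ratio test on column x3 — row 1: 15/(19/4) = 60/19; row 2: 2/(1/4) = 8. Minimum is 60/19 at row 1 (w1 leaves); pivot element 19/4.
Divide row 1 by 19/4; eliminate column x3 from the other rows.
In the new row 1, the RHS entry is the old entry divided by the pivot: 15/(19/4) = 60/19.

60/19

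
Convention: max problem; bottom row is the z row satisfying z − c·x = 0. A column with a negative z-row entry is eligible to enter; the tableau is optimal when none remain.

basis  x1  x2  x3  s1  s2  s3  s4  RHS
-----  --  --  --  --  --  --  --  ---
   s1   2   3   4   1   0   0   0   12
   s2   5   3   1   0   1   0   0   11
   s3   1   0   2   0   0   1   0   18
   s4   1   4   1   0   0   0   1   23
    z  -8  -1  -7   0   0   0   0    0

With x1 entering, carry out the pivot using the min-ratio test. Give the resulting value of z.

Ratio test on column x1 — row 1: 12/2 = 6; row 2: 11/5 = 11/5; row 3: 18/1 = 18; row 4: 23/1 = 23. Minimum is 11/5 at row 2 (s2 leaves); pivot element 5.
Pivot on row 2; the z-row RHS becomes 0 − (-8)·(11/5) = 88/5.

88/5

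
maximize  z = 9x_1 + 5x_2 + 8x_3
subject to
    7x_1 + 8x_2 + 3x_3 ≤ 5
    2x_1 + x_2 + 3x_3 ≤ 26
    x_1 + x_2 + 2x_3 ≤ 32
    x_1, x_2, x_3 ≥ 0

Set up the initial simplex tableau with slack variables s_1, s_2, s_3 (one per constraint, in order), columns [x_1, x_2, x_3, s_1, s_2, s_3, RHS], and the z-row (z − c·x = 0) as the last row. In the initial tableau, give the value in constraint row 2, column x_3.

3

Constraint 2 has coefficient 3 on x_3.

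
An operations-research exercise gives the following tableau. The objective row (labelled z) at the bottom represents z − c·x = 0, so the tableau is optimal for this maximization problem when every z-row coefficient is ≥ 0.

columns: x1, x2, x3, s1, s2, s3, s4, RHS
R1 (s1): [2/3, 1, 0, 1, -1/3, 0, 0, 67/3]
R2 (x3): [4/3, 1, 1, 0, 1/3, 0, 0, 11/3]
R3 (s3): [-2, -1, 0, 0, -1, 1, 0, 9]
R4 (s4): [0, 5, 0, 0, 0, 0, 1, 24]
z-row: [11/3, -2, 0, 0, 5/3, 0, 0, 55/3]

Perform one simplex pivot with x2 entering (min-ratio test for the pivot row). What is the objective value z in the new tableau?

Ratio test on column x2 — row 1: (67/3)/1 = 67/3; row 2: (11/3)/1 = 11/3; row 3: entry -1 ≤ 0; row 4: 24/5 = 24/5. Minimum is 11/3 at row 2 (x3 leaves); pivot element 1.
Pivot on row 2; the z-row RHS becomes 55/3 − (-2)·(11/3) = 77/3.

77/3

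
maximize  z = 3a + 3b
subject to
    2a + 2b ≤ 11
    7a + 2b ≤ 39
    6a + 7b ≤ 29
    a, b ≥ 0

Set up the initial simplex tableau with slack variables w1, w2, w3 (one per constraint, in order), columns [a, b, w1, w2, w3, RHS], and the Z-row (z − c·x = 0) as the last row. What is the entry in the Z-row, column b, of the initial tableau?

The Z-row carries the negated objective coefficients: the b entry is -3.

-3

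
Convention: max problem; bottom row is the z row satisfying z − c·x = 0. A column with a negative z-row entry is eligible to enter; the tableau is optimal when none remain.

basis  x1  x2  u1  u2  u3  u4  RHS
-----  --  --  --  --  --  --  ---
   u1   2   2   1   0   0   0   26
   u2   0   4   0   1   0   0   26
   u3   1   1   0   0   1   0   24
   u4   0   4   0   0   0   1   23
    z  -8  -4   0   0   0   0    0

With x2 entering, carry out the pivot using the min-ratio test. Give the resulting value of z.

23

Ratio test on column x2 — row 1: 26/2 = 13; row 2: 26/4 = 13/2; row 3: 24/1 = 24; row 4: 23/4 = 23/4. Minimum is 23/4 at row 4 (u4 leaves); pivot element 4.
Pivot on row 4; the z-row RHS becomes 0 − (-4)·(23/4) = 23.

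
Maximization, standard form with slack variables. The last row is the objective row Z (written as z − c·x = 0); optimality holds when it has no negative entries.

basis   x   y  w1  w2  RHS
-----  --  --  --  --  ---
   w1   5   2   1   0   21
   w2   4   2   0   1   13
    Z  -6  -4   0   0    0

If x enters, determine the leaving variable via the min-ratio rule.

Column x entries and ratios — w1: 21/5 = 21/5; w2: 13/4 = 13/4.
Smallest ratio is 13/4 in the row of w2, so w2 leaves.

w2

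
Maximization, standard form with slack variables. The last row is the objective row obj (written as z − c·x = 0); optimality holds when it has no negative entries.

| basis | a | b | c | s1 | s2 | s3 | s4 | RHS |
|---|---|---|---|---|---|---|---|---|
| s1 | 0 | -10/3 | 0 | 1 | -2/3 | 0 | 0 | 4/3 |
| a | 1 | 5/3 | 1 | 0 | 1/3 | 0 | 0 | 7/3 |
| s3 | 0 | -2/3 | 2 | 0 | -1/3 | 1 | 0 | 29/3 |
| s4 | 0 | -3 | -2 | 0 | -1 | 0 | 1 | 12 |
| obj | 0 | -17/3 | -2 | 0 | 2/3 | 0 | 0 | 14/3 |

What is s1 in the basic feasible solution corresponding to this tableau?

4/3

s1 is basic (row 1); its value is the RHS of that row, 4/3.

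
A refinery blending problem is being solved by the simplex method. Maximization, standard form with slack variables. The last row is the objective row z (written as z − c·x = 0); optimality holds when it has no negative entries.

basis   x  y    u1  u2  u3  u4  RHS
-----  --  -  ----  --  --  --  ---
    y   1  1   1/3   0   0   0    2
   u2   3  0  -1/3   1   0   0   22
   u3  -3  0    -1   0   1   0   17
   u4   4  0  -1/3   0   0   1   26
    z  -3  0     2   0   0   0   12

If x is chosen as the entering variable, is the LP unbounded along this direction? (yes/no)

no

Column x has positive entries in row(s) 1, 2, 4, so the ratio test bounds it — not unbounded.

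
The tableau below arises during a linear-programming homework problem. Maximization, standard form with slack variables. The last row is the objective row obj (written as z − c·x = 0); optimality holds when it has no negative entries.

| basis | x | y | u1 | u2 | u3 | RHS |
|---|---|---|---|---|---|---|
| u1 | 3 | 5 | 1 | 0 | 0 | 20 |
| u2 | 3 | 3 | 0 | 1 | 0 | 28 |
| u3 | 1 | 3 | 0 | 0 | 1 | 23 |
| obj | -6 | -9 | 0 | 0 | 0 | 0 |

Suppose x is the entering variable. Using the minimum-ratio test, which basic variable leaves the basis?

Column x entries and ratios — u1: 20/3 = 20/3; u2: 28/3 = 28/3; u3: 23/1 = 23.
Smallest ratio is 20/3 in the row of u1, so u1 leaves.

u1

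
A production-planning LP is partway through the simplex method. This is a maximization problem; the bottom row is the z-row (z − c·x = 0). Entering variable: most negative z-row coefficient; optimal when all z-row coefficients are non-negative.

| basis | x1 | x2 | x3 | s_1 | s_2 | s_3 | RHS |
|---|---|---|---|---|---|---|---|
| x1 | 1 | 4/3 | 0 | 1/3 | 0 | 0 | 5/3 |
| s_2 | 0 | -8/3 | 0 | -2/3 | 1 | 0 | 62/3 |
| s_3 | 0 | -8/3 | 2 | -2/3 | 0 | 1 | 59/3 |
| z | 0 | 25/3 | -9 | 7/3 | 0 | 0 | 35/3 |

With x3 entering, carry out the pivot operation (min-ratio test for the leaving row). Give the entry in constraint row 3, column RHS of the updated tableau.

59/6

Ratio test on column x3 — row 1: entry 0 ≤ 0; row 2: entry 0 ≤ 0; row 3: (59/3)/2 = 59/6. Minimum is 59/6 at row 3 (s_3 leaves); pivot element 2.
Divide row 3 by 2; eliminate column x3 from the other rows.
In the new row 3, the RHS entry is the old entry divided by the pivot: (59/3)/2 = 59/6.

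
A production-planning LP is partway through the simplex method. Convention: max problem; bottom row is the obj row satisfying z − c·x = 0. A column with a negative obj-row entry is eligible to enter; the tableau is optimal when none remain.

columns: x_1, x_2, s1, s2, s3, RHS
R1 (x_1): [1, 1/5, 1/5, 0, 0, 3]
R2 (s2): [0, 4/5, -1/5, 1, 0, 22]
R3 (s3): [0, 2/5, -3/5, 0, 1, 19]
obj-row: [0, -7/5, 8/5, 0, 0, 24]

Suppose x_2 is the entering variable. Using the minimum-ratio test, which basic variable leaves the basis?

Column x_2 entries and ratios — x_1: 3/(1/5) = 15; s2: 22/(4/5) = 55/2; s3: 19/(2/5) = 95/2.
Smallest ratio is 15 in the row of x_1, so x_1 leaves.

x_1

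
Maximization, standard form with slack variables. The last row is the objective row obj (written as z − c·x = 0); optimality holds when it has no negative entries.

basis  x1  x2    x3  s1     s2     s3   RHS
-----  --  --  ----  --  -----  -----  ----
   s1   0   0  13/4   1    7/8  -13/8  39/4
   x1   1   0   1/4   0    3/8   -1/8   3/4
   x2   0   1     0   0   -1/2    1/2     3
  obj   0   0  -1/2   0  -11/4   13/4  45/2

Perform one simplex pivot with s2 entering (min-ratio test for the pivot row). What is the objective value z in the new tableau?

28

Ratio test on column s2 — row 1: (39/4)/(7/8) = 78/7; row 2: (3/4)/(3/8) = 2; row 3: entry -1/2 ≤ 0. Minimum is 2 at row 2 (x1 leaves); pivot element 3/8.
Pivot on row 2; the obj-row RHS becomes 45/2 − (-11/4)·2 = 28.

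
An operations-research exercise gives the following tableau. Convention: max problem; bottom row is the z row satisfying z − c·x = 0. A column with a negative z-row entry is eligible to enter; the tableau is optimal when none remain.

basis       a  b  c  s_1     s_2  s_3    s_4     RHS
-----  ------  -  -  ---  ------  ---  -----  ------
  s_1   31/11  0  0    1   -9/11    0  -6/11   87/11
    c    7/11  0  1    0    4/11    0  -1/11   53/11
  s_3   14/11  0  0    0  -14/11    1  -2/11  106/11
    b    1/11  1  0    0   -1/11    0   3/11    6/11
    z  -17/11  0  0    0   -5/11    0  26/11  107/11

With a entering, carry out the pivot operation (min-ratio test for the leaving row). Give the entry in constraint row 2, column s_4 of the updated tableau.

1/31

Ratio test on column a — row 1: (87/11)/(31/11) = 87/31; row 2: (53/11)/(7/11) = 53/7; row 3: (106/11)/(14/11) = 53/7; row 4: (6/11)/(1/11) = 6. Minimum is 87/31 at row 1 (s_1 leaves); pivot element 31/11.
Divide row 1 by 31/11; eliminate column a from the other rows.
Row 2 update in column s_4: -1/11 − (7/11)·(-6/31) = 1/31.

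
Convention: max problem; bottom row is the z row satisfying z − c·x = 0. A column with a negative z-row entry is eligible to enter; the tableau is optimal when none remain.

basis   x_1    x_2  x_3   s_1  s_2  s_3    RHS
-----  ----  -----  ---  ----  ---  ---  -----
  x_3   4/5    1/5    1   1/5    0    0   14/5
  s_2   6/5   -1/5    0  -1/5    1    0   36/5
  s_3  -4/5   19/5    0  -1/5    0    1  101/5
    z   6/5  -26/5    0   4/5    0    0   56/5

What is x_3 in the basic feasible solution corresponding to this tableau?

x_3 is basic (row 1); its value is the RHS of that row, 14/5.

14/5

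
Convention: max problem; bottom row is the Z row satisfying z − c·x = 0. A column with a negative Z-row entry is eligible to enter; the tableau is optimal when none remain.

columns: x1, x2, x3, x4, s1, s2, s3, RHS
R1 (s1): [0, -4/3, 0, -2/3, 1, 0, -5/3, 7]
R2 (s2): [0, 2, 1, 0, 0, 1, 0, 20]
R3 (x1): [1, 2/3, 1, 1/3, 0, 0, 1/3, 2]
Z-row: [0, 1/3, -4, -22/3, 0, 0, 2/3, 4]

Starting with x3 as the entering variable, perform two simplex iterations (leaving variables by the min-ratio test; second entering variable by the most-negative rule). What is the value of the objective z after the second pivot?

48

Ratio test on column x3 — row 1: entry 0 ≤ 0; row 2: 20/1 = 20; row 3: 2/1 = 2. Minimum is 2 at row 3 (x1 leaves); pivot element 1.
Pivot on row 3; the Z-row RHS becomes 4 − (-4)·2 = 12.
Next entering variable (most negative Z-row entry -6): x4.
Ratio test on column x4 — row 1: entry -2/3 ≤ 0; row 2: entry -1/3 ≤ 0; row 3: 2/(1/3) = 6. Minimum is 6 at row 3 (x3 leaves); pivot element 1/3.
After the second pivot the Z-row RHS is 12 − (-6)·6 = 48.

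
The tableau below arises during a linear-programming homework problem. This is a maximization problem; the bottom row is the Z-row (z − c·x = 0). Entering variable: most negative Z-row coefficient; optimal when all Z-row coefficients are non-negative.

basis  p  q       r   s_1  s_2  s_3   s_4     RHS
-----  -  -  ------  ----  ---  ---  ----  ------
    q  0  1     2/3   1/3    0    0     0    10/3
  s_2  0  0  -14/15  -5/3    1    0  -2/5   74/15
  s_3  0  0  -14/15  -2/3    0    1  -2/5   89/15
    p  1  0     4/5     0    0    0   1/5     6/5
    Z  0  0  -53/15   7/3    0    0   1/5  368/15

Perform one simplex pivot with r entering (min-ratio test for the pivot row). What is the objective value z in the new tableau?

179/6

Ratio test on column r — row 1: (10/3)/(2/3) = 5; row 2: entry -14/15 ≤ 0; row 3: entry -14/15 ≤ 0; row 4: (6/5)/(4/5) = 3/2. Minimum is 3/2 at row 4 (p leaves); pivot element 4/5.
Pivot on row 4; the Z-row RHS becomes 368/15 − (-53/15)·(3/2) = 179/6.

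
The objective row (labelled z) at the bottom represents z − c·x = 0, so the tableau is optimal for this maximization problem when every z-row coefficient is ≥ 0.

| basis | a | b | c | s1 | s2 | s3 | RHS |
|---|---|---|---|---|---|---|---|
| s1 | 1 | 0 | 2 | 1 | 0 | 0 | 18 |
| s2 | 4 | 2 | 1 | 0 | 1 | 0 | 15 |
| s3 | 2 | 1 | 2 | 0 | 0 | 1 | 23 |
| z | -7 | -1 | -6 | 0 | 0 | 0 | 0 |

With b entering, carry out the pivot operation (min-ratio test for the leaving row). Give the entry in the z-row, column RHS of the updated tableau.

15/2

Ratio test on column b — row 1: entry 0 ≤ 0; row 2: 15/2 = 15/2; row 3: 23/1 = 23. Minimum is 15/2 at row 2 (s2 leaves); pivot element 2.
Divide row 2 by 2; eliminate column b from the other rows.
z-row update in column RHS: 0 − (-1)·(15/2) = 15/2.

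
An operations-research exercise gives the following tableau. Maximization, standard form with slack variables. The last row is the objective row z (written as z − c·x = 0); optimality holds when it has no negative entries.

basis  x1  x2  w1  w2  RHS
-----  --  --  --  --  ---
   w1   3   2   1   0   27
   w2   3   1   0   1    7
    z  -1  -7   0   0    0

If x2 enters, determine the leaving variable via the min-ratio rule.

Column x2 entries and ratios — w1: 27/2 = 27/2; w2: 7/1 = 7.
Smallest ratio is 7 in the row of w2, so w2 leaves.

w2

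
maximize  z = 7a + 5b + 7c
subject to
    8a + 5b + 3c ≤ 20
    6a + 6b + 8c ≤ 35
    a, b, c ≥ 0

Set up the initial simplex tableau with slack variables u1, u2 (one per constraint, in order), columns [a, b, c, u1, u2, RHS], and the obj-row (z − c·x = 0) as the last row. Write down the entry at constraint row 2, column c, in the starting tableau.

Constraint 2 has coefficient 8 on c.

8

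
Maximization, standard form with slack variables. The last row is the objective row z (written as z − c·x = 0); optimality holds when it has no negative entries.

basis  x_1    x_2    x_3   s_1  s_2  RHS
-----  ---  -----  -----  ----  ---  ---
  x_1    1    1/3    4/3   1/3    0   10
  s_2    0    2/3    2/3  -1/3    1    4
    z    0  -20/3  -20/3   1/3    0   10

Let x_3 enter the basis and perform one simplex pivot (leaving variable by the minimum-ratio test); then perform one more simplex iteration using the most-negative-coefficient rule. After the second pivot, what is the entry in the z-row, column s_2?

Ratio test on column x_3 — row 1: 10/(4/3) = 15/2; row 2: 4/(2/3) = 6. Minimum is 6 at row 2 (s_2 leaves); pivot element 2/3.
Divide row 2 by 2/3; eliminate column x_3 from the other rows.
Second iteration: most negative z-row entry is -3 in column s_1, so s_1 enters.
Ratio test on column s_1 — row 1: 2/1 = 2; row 2: entry -1/2 ≤ 0. Minimum is 2 at row 1 (x_1 leaves); pivot element 1.
Divide row 1 by 1; eliminate column s_1 from the other rows.
After both pivots, the entry at the z-row, column s_2 is 4.

4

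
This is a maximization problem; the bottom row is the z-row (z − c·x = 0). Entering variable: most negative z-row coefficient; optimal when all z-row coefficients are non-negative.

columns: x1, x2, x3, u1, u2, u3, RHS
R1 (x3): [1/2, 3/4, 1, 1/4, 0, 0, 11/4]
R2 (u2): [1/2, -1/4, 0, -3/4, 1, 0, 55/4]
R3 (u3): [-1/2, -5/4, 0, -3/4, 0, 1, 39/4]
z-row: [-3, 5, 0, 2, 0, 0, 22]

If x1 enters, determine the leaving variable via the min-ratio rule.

Column x1 entries and ratios — x3: (11/4)/(1/2) = 11/2; u2: (55/4)/(1/2) = 55/2; u3: -1/2 ≤ 0, skip.
Smallest ratio is 11/2 in the row of x3, so x3 leaves.

x3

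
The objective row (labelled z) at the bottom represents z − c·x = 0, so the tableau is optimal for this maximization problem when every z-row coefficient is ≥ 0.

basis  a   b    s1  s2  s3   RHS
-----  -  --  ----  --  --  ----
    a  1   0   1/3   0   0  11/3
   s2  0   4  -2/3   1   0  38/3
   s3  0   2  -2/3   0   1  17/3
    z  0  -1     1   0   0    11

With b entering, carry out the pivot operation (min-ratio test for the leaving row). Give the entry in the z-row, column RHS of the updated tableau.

Ratio test on column b — row 1: entry 0 ≤ 0; row 2: (38/3)/4 = 19/6; row 3: (17/3)/2 = 17/6. Minimum is 17/6 at row 3 (s3 leaves); pivot element 2.
Divide row 3 by 2; eliminate column b from the other rows.
z-row update in column RHS: 11 − (-1)·(17/6) = 83/6.

83/6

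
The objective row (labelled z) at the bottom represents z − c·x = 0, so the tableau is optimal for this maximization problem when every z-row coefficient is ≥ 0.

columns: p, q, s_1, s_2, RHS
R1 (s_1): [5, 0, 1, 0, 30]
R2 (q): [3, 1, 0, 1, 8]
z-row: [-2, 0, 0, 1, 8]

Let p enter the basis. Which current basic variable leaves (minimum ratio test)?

q

Column p entries and ratios — s_1: 30/5 = 6; q: 8/3 = 8/3.
Smallest ratio is 8/3 in the row of q, so q leaves.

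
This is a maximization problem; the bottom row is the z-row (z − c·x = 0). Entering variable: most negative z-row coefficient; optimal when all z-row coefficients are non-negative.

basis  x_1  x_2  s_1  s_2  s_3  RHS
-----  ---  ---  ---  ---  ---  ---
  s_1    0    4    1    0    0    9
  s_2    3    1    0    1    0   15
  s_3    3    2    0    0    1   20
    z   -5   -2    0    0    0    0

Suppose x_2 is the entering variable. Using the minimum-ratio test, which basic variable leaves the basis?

s_1

Column x_2 entries and ratios — s_1: 9/4 = 9/4; s_2: 15/1 = 15; s_3: 20/2 = 10.
Smallest ratio is 9/4 in the row of s_1, so s_1 leaves.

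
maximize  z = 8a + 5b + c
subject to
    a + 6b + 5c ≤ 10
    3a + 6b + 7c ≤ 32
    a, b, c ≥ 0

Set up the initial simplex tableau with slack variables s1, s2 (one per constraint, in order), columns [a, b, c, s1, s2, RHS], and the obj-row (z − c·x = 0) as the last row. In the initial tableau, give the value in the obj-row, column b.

The obj-row carries the negated objective coefficients: the b entry is -5.

-5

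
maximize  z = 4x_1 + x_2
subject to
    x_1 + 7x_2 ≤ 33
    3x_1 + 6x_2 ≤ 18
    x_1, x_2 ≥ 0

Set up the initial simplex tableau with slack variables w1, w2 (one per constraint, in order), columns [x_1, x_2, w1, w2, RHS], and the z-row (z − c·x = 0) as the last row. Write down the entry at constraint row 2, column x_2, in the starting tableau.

6

Constraint 2 has coefficient 6 on x_2.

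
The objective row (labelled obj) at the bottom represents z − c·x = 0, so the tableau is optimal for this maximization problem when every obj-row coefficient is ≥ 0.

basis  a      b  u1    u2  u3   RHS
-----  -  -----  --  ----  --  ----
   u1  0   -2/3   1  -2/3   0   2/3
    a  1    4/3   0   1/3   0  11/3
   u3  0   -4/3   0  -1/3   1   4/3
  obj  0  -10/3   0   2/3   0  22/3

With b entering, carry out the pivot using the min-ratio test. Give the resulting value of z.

Ratio test on column b — row 1: entry -2/3 ≤ 0; row 2: (11/3)/(4/3) = 11/4; row 3: entry -4/3 ≤ 0. Minimum is 11/4 at row 2 (a leaves); pivot element 4/3.
Pivot on row 2; the obj-row RHS becomes 22/3 − (-10/3)·(11/4) = 33/2.

33/2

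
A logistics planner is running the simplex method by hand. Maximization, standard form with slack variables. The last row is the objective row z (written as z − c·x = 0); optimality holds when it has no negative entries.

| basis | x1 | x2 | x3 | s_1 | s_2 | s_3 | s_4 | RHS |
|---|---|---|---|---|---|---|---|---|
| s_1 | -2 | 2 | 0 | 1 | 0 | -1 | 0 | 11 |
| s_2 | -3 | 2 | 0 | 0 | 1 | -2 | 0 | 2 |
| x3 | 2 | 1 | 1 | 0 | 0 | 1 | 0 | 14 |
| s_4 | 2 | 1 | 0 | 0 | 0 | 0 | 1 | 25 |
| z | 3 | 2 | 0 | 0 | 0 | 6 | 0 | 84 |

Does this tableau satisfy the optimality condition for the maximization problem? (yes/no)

yes

Every z-row coefficient is ≥ 0, so the tableau is optimal.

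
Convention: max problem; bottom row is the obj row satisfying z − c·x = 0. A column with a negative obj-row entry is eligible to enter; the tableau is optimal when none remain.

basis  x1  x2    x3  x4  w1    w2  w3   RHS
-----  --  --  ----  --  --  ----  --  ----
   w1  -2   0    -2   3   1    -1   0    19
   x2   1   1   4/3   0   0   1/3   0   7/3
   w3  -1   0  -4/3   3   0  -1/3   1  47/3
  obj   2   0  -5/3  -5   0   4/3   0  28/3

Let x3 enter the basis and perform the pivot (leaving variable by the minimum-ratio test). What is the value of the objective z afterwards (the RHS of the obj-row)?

Ratio test on column x3 — row 1: entry -2 ≤ 0; row 2: (7/3)/(4/3) = 7/4; row 3: entry -4/3 ≤ 0. Minimum is 7/4 at row 2 (x2 leaves); pivot element 4/3.
Pivot on row 2; the obj-row RHS becomes 28/3 − (-5/3)·(7/4) = 49/4.

49/4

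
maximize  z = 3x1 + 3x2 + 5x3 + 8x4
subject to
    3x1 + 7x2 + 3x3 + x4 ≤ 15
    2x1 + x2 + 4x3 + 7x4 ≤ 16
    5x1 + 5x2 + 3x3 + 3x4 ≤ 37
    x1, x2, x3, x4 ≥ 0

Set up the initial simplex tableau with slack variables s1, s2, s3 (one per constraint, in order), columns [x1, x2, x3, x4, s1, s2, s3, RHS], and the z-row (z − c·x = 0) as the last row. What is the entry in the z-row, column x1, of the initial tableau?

-3

The z-row carries the negated objective coefficients: the x1 entry is -3.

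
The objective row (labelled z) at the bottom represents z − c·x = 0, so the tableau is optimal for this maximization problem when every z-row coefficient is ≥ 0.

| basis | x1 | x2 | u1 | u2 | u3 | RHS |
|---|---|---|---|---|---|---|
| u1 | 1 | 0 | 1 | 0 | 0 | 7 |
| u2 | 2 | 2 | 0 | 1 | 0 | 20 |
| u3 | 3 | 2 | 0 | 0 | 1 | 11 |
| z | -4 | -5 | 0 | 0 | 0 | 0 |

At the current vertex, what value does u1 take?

7

u1 is basic (row 1); its value is the RHS of that row, 7.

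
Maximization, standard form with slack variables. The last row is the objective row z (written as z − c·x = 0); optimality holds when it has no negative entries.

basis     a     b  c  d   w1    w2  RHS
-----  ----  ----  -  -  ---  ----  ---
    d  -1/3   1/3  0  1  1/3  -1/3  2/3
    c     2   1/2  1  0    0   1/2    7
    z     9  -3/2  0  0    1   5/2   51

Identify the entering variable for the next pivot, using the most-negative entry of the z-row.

Negative z-row entries: b: -3/2.
The most negative is -3/2 in column b, so b enters.

b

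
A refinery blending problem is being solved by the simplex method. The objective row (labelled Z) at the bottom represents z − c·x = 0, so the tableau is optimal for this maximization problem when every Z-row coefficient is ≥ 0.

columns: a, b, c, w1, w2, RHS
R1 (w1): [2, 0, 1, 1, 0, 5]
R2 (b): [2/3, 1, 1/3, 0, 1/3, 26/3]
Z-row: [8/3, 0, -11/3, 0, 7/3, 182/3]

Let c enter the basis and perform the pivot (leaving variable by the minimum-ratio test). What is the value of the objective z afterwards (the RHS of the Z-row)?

Ratio test on column c — row 1: 5/1 = 5; row 2: (26/3)/(1/3) = 26. Minimum is 5 at row 1 (w1 leaves); pivot element 1.
Pivot on row 1; the Z-row RHS becomes 182/3 − (-11/3)·5 = 79.

79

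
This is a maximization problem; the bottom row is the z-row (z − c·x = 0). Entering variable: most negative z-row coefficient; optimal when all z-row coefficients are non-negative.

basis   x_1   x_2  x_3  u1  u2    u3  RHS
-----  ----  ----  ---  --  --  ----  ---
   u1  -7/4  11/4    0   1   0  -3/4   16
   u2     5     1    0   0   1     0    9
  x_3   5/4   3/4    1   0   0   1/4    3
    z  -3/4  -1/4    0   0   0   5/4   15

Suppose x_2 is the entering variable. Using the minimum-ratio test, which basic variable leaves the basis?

x_3

Column x_2 entries and ratios — u1: 16/(11/4) = 64/11; u2: 9/1 = 9; x_3: 3/(3/4) = 4.
Smallest ratio is 4 in the row of x_3, so x_3 leaves.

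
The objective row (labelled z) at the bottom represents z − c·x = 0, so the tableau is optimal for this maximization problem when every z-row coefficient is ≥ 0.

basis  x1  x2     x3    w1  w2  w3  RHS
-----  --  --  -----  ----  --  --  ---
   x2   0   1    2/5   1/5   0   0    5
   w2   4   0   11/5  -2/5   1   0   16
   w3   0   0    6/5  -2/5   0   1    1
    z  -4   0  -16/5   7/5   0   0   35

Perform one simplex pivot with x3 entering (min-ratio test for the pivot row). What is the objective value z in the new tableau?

113/3

Ratio test on column x3 — row 1: 5/(2/5) = 25/2; row 2: 16/(11/5) = 80/11; row 3: 1/(6/5) = 5/6. Minimum is 5/6 at row 3 (w3 leaves); pivot element 6/5.
Pivot on row 3; the z-row RHS becomes 35 − (-16/5)·(5/6) = 113/3.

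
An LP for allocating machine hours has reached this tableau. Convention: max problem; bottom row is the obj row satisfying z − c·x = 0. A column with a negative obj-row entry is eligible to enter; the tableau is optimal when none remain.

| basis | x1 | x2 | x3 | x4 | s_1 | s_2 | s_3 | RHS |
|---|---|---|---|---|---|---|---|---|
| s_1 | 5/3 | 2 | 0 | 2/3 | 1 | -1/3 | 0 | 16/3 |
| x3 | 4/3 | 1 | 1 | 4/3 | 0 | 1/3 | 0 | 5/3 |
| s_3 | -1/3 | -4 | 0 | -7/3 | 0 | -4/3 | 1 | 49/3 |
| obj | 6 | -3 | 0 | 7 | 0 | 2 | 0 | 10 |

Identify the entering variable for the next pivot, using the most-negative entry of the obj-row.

x2

Negative obj-row entries: x2: -3.
The most negative is -3 in column x2, so x2 enters.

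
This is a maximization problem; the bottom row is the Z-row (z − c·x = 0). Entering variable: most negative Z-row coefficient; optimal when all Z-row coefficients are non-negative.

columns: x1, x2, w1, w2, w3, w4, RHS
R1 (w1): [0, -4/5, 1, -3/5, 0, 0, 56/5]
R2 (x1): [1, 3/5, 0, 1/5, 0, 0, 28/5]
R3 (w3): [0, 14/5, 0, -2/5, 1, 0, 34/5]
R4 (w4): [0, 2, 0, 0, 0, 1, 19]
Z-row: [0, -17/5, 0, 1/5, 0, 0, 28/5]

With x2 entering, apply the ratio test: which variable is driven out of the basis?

Column x2 entries and ratios — w1: -4/5 ≤ 0, skip; x1: (28/5)/(3/5) = 28/3; w3: (34/5)/(14/5) = 17/7; w4: 19/2 = 19/2.
Smallest ratio is 17/7 in the row of w3, so w3 leaves.

w3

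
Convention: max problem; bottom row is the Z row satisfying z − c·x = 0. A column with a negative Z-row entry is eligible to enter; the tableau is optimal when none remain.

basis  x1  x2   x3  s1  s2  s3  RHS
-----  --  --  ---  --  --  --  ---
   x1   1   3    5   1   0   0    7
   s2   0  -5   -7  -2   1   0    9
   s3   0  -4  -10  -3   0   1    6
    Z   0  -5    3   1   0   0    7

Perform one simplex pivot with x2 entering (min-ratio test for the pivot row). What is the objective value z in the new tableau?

56/3

Ratio test on column x2 — row 1: 7/3 = 7/3; row 2: entry -5 ≤ 0; row 3: entry -4 ≤ 0. Minimum is 7/3 at row 1 (x1 leaves); pivot element 3.
Pivot on row 1; the Z-row RHS becomes 7 − (-5)·(7/3) = 56/3.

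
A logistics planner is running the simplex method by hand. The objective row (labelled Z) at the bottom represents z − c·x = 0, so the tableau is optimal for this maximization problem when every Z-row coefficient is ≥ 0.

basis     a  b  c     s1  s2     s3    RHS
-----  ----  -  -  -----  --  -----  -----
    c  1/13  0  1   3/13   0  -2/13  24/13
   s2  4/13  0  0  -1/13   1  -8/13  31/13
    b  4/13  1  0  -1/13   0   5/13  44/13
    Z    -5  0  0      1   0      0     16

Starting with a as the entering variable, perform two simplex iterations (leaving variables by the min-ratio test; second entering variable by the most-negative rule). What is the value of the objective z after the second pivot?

Ratio test on column a — row 1: (24/13)/(1/13) = 24; row 2: (31/13)/(4/13) = 31/4; row 3: (44/13)/(4/13) = 11. Minimum is 31/4 at row 2 (s2 leaves); pivot element 4/13.
Pivot on row 2; the Z-row RHS becomes 16 − (-5)·(31/4) = 219/4.
Next entering variable (most negative Z-row entry -10): s3.
Ratio test on column s3 — row 1: entry 0 ≤ 0; row 2: entry -2 ≤ 0; row 3: 1/1 = 1. Minimum is 1 at row 3 (b leaves); pivot element 1.
After the second pivot the Z-row RHS is 219/4 − (-10)·1 = 259/4.

259/4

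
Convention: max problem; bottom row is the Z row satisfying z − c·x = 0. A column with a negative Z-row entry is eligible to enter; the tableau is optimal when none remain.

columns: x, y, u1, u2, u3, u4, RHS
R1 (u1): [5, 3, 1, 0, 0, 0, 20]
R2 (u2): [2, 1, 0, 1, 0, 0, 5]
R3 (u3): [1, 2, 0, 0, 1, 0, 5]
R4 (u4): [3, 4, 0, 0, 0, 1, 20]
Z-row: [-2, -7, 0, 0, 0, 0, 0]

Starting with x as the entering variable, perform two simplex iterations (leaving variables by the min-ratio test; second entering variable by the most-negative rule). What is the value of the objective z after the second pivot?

15

Ratio test on column x — row 1: 20/5 = 4; row 2: 5/2 = 5/2; row 3: 5/1 = 5; row 4: 20/3 = 20/3. Minimum is 5/2 at row 2 (u2 leaves); pivot element 2.
Pivot on row 2; the Z-row RHS becomes 0 − (-2)·(5/2) = 5.
Next entering variable (most negative Z-row entry -6): y.
Ratio test on column y — row 1: (15/2)/(1/2) = 15; row 2: (5/2)/(1/2) = 5; row 3: (5/2)/(3/2) = 5/3; row 4: (25/2)/(5/2) = 5. Minimum is 5/3 at row 3 (u3 leaves); pivot element 3/2.
After the second pivot the Z-row RHS is 5 − (-6)·(5/3) = 15.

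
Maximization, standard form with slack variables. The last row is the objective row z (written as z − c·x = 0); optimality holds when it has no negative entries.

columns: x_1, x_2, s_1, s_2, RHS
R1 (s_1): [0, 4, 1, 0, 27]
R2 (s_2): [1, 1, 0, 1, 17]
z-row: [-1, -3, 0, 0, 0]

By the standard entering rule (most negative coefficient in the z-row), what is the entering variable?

x_2

Negative z-row entries: x_1: -1, x_2: -3.
The most negative is -3 in column x_2, so x_2 enters.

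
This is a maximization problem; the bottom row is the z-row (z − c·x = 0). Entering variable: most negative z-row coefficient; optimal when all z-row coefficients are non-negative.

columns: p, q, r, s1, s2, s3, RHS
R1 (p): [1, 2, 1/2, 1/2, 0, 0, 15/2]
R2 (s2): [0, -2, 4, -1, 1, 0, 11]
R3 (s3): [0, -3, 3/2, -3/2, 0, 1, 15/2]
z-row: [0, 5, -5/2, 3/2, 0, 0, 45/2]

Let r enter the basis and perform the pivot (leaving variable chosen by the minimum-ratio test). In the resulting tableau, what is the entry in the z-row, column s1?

7/8

Ratio test on column r — row 1: (15/2)/(1/2) = 15; row 2: 11/4 = 11/4; row 3: (15/2)/(3/2) = 5. Minimum is 11/4 at row 2 (s2 leaves); pivot element 4.
Divide row 2 by 4; eliminate column r from the other rows.
z-row update in column s1: 3/2 − (-5/2)·(-1/4) = 7/8.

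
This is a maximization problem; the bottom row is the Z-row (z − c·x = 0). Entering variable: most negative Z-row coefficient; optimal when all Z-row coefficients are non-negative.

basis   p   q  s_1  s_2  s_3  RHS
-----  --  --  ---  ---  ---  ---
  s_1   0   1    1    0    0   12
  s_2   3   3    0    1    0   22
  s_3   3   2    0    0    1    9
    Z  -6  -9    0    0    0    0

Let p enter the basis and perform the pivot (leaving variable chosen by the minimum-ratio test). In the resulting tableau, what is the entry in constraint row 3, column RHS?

Ratio test on column p — row 1: entry 0 ≤ 0; row 2: 22/3 = 22/3; row 3: 9/3 = 3. Minimum is 3 at row 3 (s_3 leaves); pivot element 3.
Divide row 3 by 3; eliminate column p from the other rows.
In the new row 3, the RHS entry is the old entry divided by the pivot: 9/3 = 3.

3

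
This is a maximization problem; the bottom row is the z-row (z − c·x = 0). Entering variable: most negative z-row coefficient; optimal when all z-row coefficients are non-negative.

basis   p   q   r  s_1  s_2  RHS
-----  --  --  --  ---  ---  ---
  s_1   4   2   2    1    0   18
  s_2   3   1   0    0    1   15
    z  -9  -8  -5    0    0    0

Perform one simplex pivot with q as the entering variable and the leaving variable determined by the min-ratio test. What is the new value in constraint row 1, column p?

2

Ratio test on column q — row 1: 18/2 = 9; row 2: 15/1 = 15. Minimum is 9 at row 1 (s_1 leaves); pivot element 2.
Divide row 1 by 2; eliminate column q from the other rows.
In the new row 1, the p entry is the old entry divided by the pivot: 4/2 = 2.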